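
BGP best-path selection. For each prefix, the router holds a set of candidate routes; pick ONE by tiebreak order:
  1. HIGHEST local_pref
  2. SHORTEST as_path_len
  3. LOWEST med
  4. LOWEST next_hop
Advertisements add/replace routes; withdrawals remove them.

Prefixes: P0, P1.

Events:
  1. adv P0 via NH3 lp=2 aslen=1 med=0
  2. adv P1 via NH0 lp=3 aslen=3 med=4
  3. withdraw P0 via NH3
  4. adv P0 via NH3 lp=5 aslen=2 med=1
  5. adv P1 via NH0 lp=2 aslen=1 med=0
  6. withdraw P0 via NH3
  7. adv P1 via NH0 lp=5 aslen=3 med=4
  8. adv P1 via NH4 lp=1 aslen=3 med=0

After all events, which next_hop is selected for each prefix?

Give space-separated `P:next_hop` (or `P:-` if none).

Op 1: best P0=NH3 P1=-
Op 2: best P0=NH3 P1=NH0
Op 3: best P0=- P1=NH0
Op 4: best P0=NH3 P1=NH0
Op 5: best P0=NH3 P1=NH0
Op 6: best P0=- P1=NH0
Op 7: best P0=- P1=NH0
Op 8: best P0=- P1=NH0

Answer: P0:- P1:NH0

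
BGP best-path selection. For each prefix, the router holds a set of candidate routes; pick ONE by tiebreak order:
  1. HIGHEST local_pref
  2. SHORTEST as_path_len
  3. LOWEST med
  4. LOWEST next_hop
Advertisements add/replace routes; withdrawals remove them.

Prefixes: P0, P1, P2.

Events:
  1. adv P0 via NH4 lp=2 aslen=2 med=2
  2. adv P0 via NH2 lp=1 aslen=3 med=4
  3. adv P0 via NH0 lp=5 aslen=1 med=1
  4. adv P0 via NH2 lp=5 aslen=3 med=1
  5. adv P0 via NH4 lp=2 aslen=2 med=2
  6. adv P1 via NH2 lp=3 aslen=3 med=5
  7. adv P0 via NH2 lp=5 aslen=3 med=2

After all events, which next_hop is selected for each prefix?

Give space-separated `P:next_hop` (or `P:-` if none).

Answer: P0:NH0 P1:NH2 P2:-

Derivation:
Op 1: best P0=NH4 P1=- P2=-
Op 2: best P0=NH4 P1=- P2=-
Op 3: best P0=NH0 P1=- P2=-
Op 4: best P0=NH0 P1=- P2=-
Op 5: best P0=NH0 P1=- P2=-
Op 6: best P0=NH0 P1=NH2 P2=-
Op 7: best P0=NH0 P1=NH2 P2=-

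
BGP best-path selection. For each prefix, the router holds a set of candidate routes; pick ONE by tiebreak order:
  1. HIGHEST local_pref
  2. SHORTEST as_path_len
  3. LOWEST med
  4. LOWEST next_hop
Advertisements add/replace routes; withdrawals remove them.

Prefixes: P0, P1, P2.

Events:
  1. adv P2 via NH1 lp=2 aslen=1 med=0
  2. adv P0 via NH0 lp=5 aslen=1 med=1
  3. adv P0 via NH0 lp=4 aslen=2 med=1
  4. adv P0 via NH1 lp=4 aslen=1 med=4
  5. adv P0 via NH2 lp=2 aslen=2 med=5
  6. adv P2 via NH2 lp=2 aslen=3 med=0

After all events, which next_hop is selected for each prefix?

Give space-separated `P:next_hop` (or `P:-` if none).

Op 1: best P0=- P1=- P2=NH1
Op 2: best P0=NH0 P1=- P2=NH1
Op 3: best P0=NH0 P1=- P2=NH1
Op 4: best P0=NH1 P1=- P2=NH1
Op 5: best P0=NH1 P1=- P2=NH1
Op 6: best P0=NH1 P1=- P2=NH1

Answer: P0:NH1 P1:- P2:NH1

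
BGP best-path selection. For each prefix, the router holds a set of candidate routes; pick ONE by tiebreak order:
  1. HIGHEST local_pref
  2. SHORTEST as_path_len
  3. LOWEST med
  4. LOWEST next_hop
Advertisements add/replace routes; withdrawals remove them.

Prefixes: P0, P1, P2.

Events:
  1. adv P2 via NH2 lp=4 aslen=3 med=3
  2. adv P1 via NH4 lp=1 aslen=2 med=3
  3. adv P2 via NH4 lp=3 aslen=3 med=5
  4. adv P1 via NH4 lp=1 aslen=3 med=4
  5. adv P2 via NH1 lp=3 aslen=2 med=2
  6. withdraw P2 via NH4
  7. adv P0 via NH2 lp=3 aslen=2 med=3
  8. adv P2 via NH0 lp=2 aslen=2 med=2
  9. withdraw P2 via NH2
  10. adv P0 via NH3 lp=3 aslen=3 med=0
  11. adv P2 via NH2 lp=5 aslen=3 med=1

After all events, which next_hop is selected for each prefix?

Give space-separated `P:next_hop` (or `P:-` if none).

Op 1: best P0=- P1=- P2=NH2
Op 2: best P0=- P1=NH4 P2=NH2
Op 3: best P0=- P1=NH4 P2=NH2
Op 4: best P0=- P1=NH4 P2=NH2
Op 5: best P0=- P1=NH4 P2=NH2
Op 6: best P0=- P1=NH4 P2=NH2
Op 7: best P0=NH2 P1=NH4 P2=NH2
Op 8: best P0=NH2 P1=NH4 P2=NH2
Op 9: best P0=NH2 P1=NH4 P2=NH1
Op 10: best P0=NH2 P1=NH4 P2=NH1
Op 11: best P0=NH2 P1=NH4 P2=NH2

Answer: P0:NH2 P1:NH4 P2:NH2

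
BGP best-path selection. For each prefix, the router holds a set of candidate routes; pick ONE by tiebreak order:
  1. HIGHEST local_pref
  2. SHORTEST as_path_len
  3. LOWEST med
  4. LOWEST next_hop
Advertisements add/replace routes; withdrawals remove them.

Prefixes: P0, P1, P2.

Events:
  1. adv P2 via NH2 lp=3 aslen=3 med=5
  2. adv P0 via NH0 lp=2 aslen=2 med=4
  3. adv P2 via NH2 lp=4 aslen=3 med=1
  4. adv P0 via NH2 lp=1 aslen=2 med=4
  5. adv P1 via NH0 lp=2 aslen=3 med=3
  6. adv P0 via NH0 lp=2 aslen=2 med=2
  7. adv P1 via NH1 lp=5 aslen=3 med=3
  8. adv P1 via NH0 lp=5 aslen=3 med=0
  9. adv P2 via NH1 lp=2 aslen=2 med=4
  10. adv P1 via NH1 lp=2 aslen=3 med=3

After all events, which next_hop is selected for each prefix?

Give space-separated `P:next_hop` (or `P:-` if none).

Answer: P0:NH0 P1:NH0 P2:NH2

Derivation:
Op 1: best P0=- P1=- P2=NH2
Op 2: best P0=NH0 P1=- P2=NH2
Op 3: best P0=NH0 P1=- P2=NH2
Op 4: best P0=NH0 P1=- P2=NH2
Op 5: best P0=NH0 P1=NH0 P2=NH2
Op 6: best P0=NH0 P1=NH0 P2=NH2
Op 7: best P0=NH0 P1=NH1 P2=NH2
Op 8: best P0=NH0 P1=NH0 P2=NH2
Op 9: best P0=NH0 P1=NH0 P2=NH2
Op 10: best P0=NH0 P1=NH0 P2=NH2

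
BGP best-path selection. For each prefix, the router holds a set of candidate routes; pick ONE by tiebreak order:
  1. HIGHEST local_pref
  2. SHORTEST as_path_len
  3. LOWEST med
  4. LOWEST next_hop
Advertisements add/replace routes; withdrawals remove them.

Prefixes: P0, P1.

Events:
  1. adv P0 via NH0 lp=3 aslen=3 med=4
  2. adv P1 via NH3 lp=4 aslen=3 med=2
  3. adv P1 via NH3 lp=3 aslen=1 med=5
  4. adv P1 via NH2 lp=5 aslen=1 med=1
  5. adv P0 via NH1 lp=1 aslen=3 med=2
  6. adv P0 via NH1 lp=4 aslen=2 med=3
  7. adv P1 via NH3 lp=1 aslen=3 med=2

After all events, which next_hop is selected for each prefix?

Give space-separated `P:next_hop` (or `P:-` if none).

Answer: P0:NH1 P1:NH2

Derivation:
Op 1: best P0=NH0 P1=-
Op 2: best P0=NH0 P1=NH3
Op 3: best P0=NH0 P1=NH3
Op 4: best P0=NH0 P1=NH2
Op 5: best P0=NH0 P1=NH2
Op 6: best P0=NH1 P1=NH2
Op 7: best P0=NH1 P1=NH2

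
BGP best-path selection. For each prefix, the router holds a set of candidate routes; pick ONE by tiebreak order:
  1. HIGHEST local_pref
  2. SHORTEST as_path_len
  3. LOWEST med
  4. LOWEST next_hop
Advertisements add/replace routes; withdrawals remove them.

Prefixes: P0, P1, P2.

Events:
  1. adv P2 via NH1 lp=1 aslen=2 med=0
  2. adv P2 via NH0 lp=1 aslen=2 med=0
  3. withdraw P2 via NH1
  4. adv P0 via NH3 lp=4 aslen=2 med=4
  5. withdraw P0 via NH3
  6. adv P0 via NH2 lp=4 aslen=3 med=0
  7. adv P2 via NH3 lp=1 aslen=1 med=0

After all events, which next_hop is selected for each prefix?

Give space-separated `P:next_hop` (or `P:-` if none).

Op 1: best P0=- P1=- P2=NH1
Op 2: best P0=- P1=- P2=NH0
Op 3: best P0=- P1=- P2=NH0
Op 4: best P0=NH3 P1=- P2=NH0
Op 5: best P0=- P1=- P2=NH0
Op 6: best P0=NH2 P1=- P2=NH0
Op 7: best P0=NH2 P1=- P2=NH3

Answer: P0:NH2 P1:- P2:NH3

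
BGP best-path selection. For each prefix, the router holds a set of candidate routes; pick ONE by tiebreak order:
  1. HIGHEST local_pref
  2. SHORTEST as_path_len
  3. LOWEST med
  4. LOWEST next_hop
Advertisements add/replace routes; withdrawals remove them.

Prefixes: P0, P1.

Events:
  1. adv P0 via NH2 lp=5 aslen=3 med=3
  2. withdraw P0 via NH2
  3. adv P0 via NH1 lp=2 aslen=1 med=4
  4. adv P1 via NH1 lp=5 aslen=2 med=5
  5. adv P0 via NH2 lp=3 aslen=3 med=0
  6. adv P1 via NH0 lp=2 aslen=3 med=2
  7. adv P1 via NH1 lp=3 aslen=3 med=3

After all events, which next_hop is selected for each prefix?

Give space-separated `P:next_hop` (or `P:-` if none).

Op 1: best P0=NH2 P1=-
Op 2: best P0=- P1=-
Op 3: best P0=NH1 P1=-
Op 4: best P0=NH1 P1=NH1
Op 5: best P0=NH2 P1=NH1
Op 6: best P0=NH2 P1=NH1
Op 7: best P0=NH2 P1=NH1

Answer: P0:NH2 P1:NH1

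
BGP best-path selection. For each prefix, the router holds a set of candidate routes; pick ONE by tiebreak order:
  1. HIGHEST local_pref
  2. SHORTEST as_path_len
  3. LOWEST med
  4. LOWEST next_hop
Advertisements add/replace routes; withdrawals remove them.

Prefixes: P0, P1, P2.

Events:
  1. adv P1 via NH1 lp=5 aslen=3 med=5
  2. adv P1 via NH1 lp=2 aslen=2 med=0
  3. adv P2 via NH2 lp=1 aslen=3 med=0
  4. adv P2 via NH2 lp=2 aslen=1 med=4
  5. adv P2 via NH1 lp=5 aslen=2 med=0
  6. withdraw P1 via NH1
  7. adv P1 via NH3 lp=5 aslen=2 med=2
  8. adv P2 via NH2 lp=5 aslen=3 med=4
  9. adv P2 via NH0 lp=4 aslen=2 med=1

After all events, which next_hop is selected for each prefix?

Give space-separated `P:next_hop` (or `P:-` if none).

Answer: P0:- P1:NH3 P2:NH1

Derivation:
Op 1: best P0=- P1=NH1 P2=-
Op 2: best P0=- P1=NH1 P2=-
Op 3: best P0=- P1=NH1 P2=NH2
Op 4: best P0=- P1=NH1 P2=NH2
Op 5: best P0=- P1=NH1 P2=NH1
Op 6: best P0=- P1=- P2=NH1
Op 7: best P0=- P1=NH3 P2=NH1
Op 8: best P0=- P1=NH3 P2=NH1
Op 9: best P0=- P1=NH3 P2=NH1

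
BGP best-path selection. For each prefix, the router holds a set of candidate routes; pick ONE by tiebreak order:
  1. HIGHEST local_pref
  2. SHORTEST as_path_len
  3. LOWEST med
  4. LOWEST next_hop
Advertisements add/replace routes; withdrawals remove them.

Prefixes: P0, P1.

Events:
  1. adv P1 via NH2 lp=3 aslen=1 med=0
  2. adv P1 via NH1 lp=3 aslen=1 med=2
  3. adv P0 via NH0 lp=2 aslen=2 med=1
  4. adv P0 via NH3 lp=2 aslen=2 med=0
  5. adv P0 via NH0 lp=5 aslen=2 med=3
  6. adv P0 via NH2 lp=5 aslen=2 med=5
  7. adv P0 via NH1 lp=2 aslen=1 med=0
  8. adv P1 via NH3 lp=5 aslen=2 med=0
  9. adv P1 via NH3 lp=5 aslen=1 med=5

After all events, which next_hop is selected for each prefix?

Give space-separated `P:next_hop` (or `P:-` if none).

Op 1: best P0=- P1=NH2
Op 2: best P0=- P1=NH2
Op 3: best P0=NH0 P1=NH2
Op 4: best P0=NH3 P1=NH2
Op 5: best P0=NH0 P1=NH2
Op 6: best P0=NH0 P1=NH2
Op 7: best P0=NH0 P1=NH2
Op 8: best P0=NH0 P1=NH3
Op 9: best P0=NH0 P1=NH3

Answer: P0:NH0 P1:NH3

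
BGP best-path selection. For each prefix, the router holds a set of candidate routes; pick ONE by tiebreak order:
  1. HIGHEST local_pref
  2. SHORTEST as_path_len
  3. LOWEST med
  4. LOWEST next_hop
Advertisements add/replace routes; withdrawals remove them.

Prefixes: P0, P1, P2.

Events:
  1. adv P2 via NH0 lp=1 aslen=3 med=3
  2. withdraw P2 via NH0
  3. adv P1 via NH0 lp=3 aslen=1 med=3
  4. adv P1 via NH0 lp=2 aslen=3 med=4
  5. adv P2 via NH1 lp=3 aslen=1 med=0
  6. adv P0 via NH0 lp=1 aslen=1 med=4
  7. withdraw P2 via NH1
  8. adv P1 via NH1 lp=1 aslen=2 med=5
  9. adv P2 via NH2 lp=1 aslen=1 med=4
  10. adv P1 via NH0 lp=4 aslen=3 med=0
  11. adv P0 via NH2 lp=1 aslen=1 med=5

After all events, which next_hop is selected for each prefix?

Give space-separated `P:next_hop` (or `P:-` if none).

Answer: P0:NH0 P1:NH0 P2:NH2

Derivation:
Op 1: best P0=- P1=- P2=NH0
Op 2: best P0=- P1=- P2=-
Op 3: best P0=- P1=NH0 P2=-
Op 4: best P0=- P1=NH0 P2=-
Op 5: best P0=- P1=NH0 P2=NH1
Op 6: best P0=NH0 P1=NH0 P2=NH1
Op 7: best P0=NH0 P1=NH0 P2=-
Op 8: best P0=NH0 P1=NH0 P2=-
Op 9: best P0=NH0 P1=NH0 P2=NH2
Op 10: best P0=NH0 P1=NH0 P2=NH2
Op 11: best P0=NH0 P1=NH0 P2=NH2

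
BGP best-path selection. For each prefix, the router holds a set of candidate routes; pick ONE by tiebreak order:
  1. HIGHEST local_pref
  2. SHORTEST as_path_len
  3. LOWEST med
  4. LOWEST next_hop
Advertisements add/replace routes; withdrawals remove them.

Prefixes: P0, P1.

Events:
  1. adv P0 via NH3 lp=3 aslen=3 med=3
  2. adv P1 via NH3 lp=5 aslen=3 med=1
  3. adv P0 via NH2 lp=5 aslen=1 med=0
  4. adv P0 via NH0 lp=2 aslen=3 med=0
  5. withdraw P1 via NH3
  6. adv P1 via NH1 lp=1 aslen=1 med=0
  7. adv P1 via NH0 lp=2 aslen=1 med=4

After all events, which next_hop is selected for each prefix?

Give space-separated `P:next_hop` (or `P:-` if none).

Op 1: best P0=NH3 P1=-
Op 2: best P0=NH3 P1=NH3
Op 3: best P0=NH2 P1=NH3
Op 4: best P0=NH2 P1=NH3
Op 5: best P0=NH2 P1=-
Op 6: best P0=NH2 P1=NH1
Op 7: best P0=NH2 P1=NH0

Answer: P0:NH2 P1:NH0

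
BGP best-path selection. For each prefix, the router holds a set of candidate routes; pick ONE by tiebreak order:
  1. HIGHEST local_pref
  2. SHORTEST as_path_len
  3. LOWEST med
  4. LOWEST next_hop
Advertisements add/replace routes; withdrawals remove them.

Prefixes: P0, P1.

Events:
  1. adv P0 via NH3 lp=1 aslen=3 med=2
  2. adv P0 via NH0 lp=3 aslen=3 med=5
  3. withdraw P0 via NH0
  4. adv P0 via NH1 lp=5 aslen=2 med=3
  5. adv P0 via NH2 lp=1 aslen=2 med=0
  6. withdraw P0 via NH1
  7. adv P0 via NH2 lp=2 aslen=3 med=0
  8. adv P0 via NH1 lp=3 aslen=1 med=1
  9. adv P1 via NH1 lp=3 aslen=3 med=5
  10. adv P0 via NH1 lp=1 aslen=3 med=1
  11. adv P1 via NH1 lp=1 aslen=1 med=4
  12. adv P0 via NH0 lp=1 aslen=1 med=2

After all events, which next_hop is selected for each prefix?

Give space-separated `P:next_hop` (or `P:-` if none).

Op 1: best P0=NH3 P1=-
Op 2: best P0=NH0 P1=-
Op 3: best P0=NH3 P1=-
Op 4: best P0=NH1 P1=-
Op 5: best P0=NH1 P1=-
Op 6: best P0=NH2 P1=-
Op 7: best P0=NH2 P1=-
Op 8: best P0=NH1 P1=-
Op 9: best P0=NH1 P1=NH1
Op 10: best P0=NH2 P1=NH1
Op 11: best P0=NH2 P1=NH1
Op 12: best P0=NH2 P1=NH1

Answer: P0:NH2 P1:NH1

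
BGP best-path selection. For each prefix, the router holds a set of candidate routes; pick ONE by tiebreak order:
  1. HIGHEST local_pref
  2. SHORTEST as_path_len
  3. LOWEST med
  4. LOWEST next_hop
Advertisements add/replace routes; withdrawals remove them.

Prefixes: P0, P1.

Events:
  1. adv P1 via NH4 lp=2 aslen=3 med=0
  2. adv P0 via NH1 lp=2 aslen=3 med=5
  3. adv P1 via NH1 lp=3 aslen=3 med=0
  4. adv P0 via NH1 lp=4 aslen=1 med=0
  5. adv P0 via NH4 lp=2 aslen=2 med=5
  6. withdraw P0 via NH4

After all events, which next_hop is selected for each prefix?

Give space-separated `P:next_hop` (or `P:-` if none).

Op 1: best P0=- P1=NH4
Op 2: best P0=NH1 P1=NH4
Op 3: best P0=NH1 P1=NH1
Op 4: best P0=NH1 P1=NH1
Op 5: best P0=NH1 P1=NH1
Op 6: best P0=NH1 P1=NH1

Answer: P0:NH1 P1:NH1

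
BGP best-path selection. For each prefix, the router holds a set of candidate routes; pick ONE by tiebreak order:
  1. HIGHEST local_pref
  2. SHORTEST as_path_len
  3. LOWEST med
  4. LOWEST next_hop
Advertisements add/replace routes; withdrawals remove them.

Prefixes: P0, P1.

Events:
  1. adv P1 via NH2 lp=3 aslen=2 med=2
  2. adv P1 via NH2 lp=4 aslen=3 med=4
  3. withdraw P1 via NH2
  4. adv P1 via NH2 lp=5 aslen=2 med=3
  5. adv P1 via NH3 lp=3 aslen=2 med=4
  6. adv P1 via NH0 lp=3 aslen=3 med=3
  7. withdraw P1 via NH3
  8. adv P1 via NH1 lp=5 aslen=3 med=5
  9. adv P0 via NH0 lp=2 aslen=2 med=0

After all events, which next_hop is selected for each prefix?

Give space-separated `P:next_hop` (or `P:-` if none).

Answer: P0:NH0 P1:NH2

Derivation:
Op 1: best P0=- P1=NH2
Op 2: best P0=- P1=NH2
Op 3: best P0=- P1=-
Op 4: best P0=- P1=NH2
Op 5: best P0=- P1=NH2
Op 6: best P0=- P1=NH2
Op 7: best P0=- P1=NH2
Op 8: best P0=- P1=NH2
Op 9: best P0=NH0 P1=NH2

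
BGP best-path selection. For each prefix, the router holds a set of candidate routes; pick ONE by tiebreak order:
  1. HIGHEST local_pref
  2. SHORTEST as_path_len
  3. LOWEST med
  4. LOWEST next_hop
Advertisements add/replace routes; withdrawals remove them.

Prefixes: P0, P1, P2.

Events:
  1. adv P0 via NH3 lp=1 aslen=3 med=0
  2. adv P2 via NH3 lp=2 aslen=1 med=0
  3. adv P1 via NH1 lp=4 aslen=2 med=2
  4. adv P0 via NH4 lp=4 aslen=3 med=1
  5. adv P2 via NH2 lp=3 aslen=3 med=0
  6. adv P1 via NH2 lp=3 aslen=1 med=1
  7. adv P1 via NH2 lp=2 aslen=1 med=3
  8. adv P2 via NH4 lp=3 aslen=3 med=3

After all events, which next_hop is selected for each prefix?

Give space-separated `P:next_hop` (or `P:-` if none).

Answer: P0:NH4 P1:NH1 P2:NH2

Derivation:
Op 1: best P0=NH3 P1=- P2=-
Op 2: best P0=NH3 P1=- P2=NH3
Op 3: best P0=NH3 P1=NH1 P2=NH3
Op 4: best P0=NH4 P1=NH1 P2=NH3
Op 5: best P0=NH4 P1=NH1 P2=NH2
Op 6: best P0=NH4 P1=NH1 P2=NH2
Op 7: best P0=NH4 P1=NH1 P2=NH2
Op 8: best P0=NH4 P1=NH1 P2=NH2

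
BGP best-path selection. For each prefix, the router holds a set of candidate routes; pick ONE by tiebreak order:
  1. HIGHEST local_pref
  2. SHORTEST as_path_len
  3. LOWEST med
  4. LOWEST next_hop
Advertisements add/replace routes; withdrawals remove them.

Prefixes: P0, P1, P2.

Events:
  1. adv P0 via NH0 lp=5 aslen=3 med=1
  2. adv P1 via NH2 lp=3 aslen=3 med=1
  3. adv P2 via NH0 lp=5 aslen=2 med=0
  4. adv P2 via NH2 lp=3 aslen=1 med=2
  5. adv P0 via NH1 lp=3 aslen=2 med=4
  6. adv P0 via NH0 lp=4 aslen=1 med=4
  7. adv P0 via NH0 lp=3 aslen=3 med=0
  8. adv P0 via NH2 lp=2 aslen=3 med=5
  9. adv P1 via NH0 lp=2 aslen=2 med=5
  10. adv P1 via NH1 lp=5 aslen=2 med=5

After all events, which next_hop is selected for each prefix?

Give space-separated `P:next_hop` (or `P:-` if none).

Op 1: best P0=NH0 P1=- P2=-
Op 2: best P0=NH0 P1=NH2 P2=-
Op 3: best P0=NH0 P1=NH2 P2=NH0
Op 4: best P0=NH0 P1=NH2 P2=NH0
Op 5: best P0=NH0 P1=NH2 P2=NH0
Op 6: best P0=NH0 P1=NH2 P2=NH0
Op 7: best P0=NH1 P1=NH2 P2=NH0
Op 8: best P0=NH1 P1=NH2 P2=NH0
Op 9: best P0=NH1 P1=NH2 P2=NH0
Op 10: best P0=NH1 P1=NH1 P2=NH0

Answer: P0:NH1 P1:NH1 P2:NH0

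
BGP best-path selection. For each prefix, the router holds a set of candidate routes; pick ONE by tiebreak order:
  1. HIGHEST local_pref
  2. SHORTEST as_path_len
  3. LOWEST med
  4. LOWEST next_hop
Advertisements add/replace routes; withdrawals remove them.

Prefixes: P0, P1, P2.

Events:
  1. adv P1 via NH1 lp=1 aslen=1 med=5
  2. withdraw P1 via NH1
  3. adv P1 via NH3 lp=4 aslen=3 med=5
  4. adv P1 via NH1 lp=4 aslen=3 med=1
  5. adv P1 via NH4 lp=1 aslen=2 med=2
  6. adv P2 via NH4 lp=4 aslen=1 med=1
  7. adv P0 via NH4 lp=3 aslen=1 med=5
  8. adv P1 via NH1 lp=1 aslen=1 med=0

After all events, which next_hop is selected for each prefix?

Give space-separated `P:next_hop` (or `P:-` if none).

Op 1: best P0=- P1=NH1 P2=-
Op 2: best P0=- P1=- P2=-
Op 3: best P0=- P1=NH3 P2=-
Op 4: best P0=- P1=NH1 P2=-
Op 5: best P0=- P1=NH1 P2=-
Op 6: best P0=- P1=NH1 P2=NH4
Op 7: best P0=NH4 P1=NH1 P2=NH4
Op 8: best P0=NH4 P1=NH3 P2=NH4

Answer: P0:NH4 P1:NH3 P2:NH4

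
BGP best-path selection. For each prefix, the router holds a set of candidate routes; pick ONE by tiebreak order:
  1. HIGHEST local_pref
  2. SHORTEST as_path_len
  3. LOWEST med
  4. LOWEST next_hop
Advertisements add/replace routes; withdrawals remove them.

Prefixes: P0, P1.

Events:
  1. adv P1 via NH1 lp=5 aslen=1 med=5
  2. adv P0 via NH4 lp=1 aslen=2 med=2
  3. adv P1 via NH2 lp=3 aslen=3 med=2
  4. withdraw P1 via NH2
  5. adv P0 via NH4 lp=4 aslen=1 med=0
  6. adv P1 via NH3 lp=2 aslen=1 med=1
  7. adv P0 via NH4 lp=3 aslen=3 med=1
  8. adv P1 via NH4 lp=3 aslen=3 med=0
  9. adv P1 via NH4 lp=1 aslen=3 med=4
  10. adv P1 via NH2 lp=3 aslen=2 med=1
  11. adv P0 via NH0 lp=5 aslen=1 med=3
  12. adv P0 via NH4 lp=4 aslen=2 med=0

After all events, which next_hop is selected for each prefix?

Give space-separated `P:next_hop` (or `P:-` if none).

Op 1: best P0=- P1=NH1
Op 2: best P0=NH4 P1=NH1
Op 3: best P0=NH4 P1=NH1
Op 4: best P0=NH4 P1=NH1
Op 5: best P0=NH4 P1=NH1
Op 6: best P0=NH4 P1=NH1
Op 7: best P0=NH4 P1=NH1
Op 8: best P0=NH4 P1=NH1
Op 9: best P0=NH4 P1=NH1
Op 10: best P0=NH4 P1=NH1
Op 11: best P0=NH0 P1=NH1
Op 12: best P0=NH0 P1=NH1

Answer: P0:NH0 P1:NH1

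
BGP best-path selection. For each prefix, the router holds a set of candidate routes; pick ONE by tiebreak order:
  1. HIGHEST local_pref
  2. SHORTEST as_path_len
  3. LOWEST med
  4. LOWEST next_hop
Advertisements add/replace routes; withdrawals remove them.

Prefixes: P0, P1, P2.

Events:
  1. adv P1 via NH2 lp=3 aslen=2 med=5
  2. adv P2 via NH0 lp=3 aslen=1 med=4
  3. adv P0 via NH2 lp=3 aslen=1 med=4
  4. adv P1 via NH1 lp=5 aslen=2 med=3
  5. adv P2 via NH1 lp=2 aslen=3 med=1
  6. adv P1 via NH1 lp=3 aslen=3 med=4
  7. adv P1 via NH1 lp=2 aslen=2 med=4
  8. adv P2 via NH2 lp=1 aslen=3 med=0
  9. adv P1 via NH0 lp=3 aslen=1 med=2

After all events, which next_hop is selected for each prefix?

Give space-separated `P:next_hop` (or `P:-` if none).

Op 1: best P0=- P1=NH2 P2=-
Op 2: best P0=- P1=NH2 P2=NH0
Op 3: best P0=NH2 P1=NH2 P2=NH0
Op 4: best P0=NH2 P1=NH1 P2=NH0
Op 5: best P0=NH2 P1=NH1 P2=NH0
Op 6: best P0=NH2 P1=NH2 P2=NH0
Op 7: best P0=NH2 P1=NH2 P2=NH0
Op 8: best P0=NH2 P1=NH2 P2=NH0
Op 9: best P0=NH2 P1=NH0 P2=NH0

Answer: P0:NH2 P1:NH0 P2:NH0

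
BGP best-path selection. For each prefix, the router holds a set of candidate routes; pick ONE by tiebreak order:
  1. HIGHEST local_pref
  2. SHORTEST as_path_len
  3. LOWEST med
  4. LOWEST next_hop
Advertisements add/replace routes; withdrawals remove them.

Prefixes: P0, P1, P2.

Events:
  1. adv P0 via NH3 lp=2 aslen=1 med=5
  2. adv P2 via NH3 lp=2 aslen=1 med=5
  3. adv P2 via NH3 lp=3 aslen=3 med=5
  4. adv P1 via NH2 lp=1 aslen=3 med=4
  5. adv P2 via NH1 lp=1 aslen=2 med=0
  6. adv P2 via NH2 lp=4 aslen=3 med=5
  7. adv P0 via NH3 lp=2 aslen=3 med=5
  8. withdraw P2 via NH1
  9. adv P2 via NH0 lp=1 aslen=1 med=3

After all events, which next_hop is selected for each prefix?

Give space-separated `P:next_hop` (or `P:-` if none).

Answer: P0:NH3 P1:NH2 P2:NH2

Derivation:
Op 1: best P0=NH3 P1=- P2=-
Op 2: best P0=NH3 P1=- P2=NH3
Op 3: best P0=NH3 P1=- P2=NH3
Op 4: best P0=NH3 P1=NH2 P2=NH3
Op 5: best P0=NH3 P1=NH2 P2=NH3
Op 6: best P0=NH3 P1=NH2 P2=NH2
Op 7: best P0=NH3 P1=NH2 P2=NH2
Op 8: best P0=NH3 P1=NH2 P2=NH2
Op 9: best P0=NH3 P1=NH2 P2=NH2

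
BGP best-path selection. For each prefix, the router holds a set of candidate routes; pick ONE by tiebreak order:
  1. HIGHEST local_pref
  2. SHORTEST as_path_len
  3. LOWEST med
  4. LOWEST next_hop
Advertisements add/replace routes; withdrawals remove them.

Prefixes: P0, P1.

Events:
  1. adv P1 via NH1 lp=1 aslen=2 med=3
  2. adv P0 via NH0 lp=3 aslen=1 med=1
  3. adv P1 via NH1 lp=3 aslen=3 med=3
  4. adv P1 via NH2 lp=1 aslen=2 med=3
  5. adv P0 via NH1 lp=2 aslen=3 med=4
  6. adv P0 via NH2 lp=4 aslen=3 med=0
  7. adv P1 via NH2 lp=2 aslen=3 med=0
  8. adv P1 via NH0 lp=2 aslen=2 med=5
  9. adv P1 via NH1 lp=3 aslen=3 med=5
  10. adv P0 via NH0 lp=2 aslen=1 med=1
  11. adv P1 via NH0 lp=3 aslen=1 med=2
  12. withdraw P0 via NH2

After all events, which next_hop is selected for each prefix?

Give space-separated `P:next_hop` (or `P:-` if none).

Op 1: best P0=- P1=NH1
Op 2: best P0=NH0 P1=NH1
Op 3: best P0=NH0 P1=NH1
Op 4: best P0=NH0 P1=NH1
Op 5: best P0=NH0 P1=NH1
Op 6: best P0=NH2 P1=NH1
Op 7: best P0=NH2 P1=NH1
Op 8: best P0=NH2 P1=NH1
Op 9: best P0=NH2 P1=NH1
Op 10: best P0=NH2 P1=NH1
Op 11: best P0=NH2 P1=NH0
Op 12: best P0=NH0 P1=NH0

Answer: P0:NH0 P1:NH0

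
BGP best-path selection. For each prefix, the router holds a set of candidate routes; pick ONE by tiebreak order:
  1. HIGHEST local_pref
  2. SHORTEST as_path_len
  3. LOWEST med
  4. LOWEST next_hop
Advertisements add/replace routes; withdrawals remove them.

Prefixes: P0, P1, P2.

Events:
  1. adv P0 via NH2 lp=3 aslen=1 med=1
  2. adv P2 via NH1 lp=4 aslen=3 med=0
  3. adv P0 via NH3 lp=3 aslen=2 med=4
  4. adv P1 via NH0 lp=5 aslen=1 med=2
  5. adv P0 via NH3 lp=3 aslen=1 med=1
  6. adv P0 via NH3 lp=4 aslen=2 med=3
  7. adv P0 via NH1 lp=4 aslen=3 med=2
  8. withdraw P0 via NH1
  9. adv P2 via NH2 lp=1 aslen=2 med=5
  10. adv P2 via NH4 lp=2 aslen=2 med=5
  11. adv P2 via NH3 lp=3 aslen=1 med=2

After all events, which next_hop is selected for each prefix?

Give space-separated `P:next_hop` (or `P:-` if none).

Op 1: best P0=NH2 P1=- P2=-
Op 2: best P0=NH2 P1=- P2=NH1
Op 3: best P0=NH2 P1=- P2=NH1
Op 4: best P0=NH2 P1=NH0 P2=NH1
Op 5: best P0=NH2 P1=NH0 P2=NH1
Op 6: best P0=NH3 P1=NH0 P2=NH1
Op 7: best P0=NH3 P1=NH0 P2=NH1
Op 8: best P0=NH3 P1=NH0 P2=NH1
Op 9: best P0=NH3 P1=NH0 P2=NH1
Op 10: best P0=NH3 P1=NH0 P2=NH1
Op 11: best P0=NH3 P1=NH0 P2=NH1

Answer: P0:NH3 P1:NH0 P2:NH1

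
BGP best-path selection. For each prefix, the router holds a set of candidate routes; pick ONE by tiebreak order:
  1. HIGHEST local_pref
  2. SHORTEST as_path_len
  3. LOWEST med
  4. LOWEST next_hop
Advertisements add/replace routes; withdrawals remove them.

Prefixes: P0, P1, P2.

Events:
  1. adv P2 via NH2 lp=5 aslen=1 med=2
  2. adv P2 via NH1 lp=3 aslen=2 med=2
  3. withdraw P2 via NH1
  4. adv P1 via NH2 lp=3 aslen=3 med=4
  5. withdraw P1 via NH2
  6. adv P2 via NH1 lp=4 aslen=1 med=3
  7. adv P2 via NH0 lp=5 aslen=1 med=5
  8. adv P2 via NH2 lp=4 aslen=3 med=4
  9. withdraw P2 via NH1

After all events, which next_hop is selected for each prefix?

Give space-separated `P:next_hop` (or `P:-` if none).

Op 1: best P0=- P1=- P2=NH2
Op 2: best P0=- P1=- P2=NH2
Op 3: best P0=- P1=- P2=NH2
Op 4: best P0=- P1=NH2 P2=NH2
Op 5: best P0=- P1=- P2=NH2
Op 6: best P0=- P1=- P2=NH2
Op 7: best P0=- P1=- P2=NH2
Op 8: best P0=- P1=- P2=NH0
Op 9: best P0=- P1=- P2=NH0

Answer: P0:- P1:- P2:NH0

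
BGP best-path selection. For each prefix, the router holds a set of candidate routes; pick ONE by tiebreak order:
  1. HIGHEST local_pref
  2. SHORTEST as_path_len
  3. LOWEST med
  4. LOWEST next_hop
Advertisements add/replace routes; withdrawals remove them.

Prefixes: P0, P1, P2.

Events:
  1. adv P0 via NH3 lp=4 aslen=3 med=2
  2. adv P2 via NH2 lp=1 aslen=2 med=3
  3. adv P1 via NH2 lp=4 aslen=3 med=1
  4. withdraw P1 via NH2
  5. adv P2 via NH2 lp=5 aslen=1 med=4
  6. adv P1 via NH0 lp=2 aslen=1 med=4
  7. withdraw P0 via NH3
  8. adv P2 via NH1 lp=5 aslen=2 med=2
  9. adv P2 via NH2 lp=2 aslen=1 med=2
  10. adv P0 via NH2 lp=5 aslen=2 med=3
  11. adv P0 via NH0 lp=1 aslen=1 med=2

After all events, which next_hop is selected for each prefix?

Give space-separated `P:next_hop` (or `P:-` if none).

Op 1: best P0=NH3 P1=- P2=-
Op 2: best P0=NH3 P1=- P2=NH2
Op 3: best P0=NH3 P1=NH2 P2=NH2
Op 4: best P0=NH3 P1=- P2=NH2
Op 5: best P0=NH3 P1=- P2=NH2
Op 6: best P0=NH3 P1=NH0 P2=NH2
Op 7: best P0=- P1=NH0 P2=NH2
Op 8: best P0=- P1=NH0 P2=NH2
Op 9: best P0=- P1=NH0 P2=NH1
Op 10: best P0=NH2 P1=NH0 P2=NH1
Op 11: best P0=NH2 P1=NH0 P2=NH1

Answer: P0:NH2 P1:NH0 P2:NH1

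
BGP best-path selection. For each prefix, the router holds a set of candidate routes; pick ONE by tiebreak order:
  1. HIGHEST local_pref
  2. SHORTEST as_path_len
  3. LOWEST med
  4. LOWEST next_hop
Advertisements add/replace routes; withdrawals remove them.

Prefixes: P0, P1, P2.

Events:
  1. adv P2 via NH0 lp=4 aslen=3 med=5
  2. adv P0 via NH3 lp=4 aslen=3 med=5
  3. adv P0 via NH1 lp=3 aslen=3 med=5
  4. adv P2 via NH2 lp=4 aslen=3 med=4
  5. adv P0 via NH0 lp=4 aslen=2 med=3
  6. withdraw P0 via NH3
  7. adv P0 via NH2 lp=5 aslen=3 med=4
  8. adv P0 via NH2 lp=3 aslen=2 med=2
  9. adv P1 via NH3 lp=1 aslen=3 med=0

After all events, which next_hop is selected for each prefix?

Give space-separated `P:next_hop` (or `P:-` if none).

Answer: P0:NH0 P1:NH3 P2:NH2

Derivation:
Op 1: best P0=- P1=- P2=NH0
Op 2: best P0=NH3 P1=- P2=NH0
Op 3: best P0=NH3 P1=- P2=NH0
Op 4: best P0=NH3 P1=- P2=NH2
Op 5: best P0=NH0 P1=- P2=NH2
Op 6: best P0=NH0 P1=- P2=NH2
Op 7: best P0=NH2 P1=- P2=NH2
Op 8: best P0=NH0 P1=- P2=NH2
Op 9: best P0=NH0 P1=NH3 P2=NH2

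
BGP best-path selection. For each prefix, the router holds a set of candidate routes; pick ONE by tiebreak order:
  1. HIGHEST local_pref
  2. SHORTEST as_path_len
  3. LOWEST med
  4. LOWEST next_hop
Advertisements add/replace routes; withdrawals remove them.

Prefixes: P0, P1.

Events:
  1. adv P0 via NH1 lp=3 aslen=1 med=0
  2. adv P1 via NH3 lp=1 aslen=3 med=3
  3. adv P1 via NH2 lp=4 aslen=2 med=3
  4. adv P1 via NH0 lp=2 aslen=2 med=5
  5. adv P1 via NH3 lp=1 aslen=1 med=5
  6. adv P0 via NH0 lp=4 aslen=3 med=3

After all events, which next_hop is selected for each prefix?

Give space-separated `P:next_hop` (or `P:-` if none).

Op 1: best P0=NH1 P1=-
Op 2: best P0=NH1 P1=NH3
Op 3: best P0=NH1 P1=NH2
Op 4: best P0=NH1 P1=NH2
Op 5: best P0=NH1 P1=NH2
Op 6: best P0=NH0 P1=NH2

Answer: P0:NH0 P1:NH2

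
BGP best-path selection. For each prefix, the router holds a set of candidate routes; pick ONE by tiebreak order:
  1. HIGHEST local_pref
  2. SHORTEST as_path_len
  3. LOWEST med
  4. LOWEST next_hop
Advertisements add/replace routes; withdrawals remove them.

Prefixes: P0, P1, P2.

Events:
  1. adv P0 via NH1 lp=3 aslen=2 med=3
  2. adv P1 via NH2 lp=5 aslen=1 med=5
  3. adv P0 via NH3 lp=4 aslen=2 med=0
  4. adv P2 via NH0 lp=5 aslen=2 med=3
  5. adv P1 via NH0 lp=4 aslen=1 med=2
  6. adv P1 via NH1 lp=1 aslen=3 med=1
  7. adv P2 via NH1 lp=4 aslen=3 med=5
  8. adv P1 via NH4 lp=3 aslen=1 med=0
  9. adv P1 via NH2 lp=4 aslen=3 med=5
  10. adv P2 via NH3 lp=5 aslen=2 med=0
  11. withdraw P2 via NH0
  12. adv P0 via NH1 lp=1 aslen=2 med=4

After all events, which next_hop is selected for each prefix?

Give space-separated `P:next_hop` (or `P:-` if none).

Answer: P0:NH3 P1:NH0 P2:NH3

Derivation:
Op 1: best P0=NH1 P1=- P2=-
Op 2: best P0=NH1 P1=NH2 P2=-
Op 3: best P0=NH3 P1=NH2 P2=-
Op 4: best P0=NH3 P1=NH2 P2=NH0
Op 5: best P0=NH3 P1=NH2 P2=NH0
Op 6: best P0=NH3 P1=NH2 P2=NH0
Op 7: best P0=NH3 P1=NH2 P2=NH0
Op 8: best P0=NH3 P1=NH2 P2=NH0
Op 9: best P0=NH3 P1=NH0 P2=NH0
Op 10: best P0=NH3 P1=NH0 P2=NH3
Op 11: best P0=NH3 P1=NH0 P2=NH3
Op 12: best P0=NH3 P1=NH0 P2=NH3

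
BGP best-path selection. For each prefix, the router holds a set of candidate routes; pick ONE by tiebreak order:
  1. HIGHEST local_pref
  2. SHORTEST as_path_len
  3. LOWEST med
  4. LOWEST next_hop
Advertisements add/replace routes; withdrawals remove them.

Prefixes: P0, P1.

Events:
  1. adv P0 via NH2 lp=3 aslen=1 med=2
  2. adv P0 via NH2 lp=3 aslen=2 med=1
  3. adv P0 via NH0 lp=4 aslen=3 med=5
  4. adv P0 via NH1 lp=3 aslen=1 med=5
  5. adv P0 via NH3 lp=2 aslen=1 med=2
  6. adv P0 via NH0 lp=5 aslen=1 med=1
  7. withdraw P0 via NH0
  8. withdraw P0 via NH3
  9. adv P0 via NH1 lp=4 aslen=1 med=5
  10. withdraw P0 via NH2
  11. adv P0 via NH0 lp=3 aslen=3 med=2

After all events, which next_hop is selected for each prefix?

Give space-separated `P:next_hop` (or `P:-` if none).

Op 1: best P0=NH2 P1=-
Op 2: best P0=NH2 P1=-
Op 3: best P0=NH0 P1=-
Op 4: best P0=NH0 P1=-
Op 5: best P0=NH0 P1=-
Op 6: best P0=NH0 P1=-
Op 7: best P0=NH1 P1=-
Op 8: best P0=NH1 P1=-
Op 9: best P0=NH1 P1=-
Op 10: best P0=NH1 P1=-
Op 11: best P0=NH1 P1=-

Answer: P0:NH1 P1:-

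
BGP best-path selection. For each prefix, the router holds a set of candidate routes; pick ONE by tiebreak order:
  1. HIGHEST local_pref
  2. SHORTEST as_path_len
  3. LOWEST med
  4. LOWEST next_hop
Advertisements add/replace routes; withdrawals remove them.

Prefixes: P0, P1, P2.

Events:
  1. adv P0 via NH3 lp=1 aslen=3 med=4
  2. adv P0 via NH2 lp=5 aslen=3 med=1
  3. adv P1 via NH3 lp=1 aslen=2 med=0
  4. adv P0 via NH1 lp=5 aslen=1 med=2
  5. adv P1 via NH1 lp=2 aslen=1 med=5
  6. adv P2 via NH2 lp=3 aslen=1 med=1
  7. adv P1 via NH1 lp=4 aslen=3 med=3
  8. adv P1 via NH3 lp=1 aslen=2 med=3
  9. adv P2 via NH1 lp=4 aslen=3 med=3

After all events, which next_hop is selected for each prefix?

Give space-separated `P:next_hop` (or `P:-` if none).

Answer: P0:NH1 P1:NH1 P2:NH1

Derivation:
Op 1: best P0=NH3 P1=- P2=-
Op 2: best P0=NH2 P1=- P2=-
Op 3: best P0=NH2 P1=NH3 P2=-
Op 4: best P0=NH1 P1=NH3 P2=-
Op 5: best P0=NH1 P1=NH1 P2=-
Op 6: best P0=NH1 P1=NH1 P2=NH2
Op 7: best P0=NH1 P1=NH1 P2=NH2
Op 8: best P0=NH1 P1=NH1 P2=NH2
Op 9: best P0=NH1 P1=NH1 P2=NH1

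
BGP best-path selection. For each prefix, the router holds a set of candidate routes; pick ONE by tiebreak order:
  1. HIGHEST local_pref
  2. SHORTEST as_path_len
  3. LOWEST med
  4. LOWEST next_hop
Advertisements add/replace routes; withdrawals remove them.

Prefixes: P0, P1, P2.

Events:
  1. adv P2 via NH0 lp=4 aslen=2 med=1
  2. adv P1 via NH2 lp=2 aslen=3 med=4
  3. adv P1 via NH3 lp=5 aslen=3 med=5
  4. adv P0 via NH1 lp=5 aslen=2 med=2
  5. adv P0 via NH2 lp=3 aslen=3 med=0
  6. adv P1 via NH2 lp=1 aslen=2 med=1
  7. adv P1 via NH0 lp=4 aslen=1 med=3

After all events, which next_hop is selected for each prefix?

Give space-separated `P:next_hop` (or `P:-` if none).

Op 1: best P0=- P1=- P2=NH0
Op 2: best P0=- P1=NH2 P2=NH0
Op 3: best P0=- P1=NH3 P2=NH0
Op 4: best P0=NH1 P1=NH3 P2=NH0
Op 5: best P0=NH1 P1=NH3 P2=NH0
Op 6: best P0=NH1 P1=NH3 P2=NH0
Op 7: best P0=NH1 P1=NH3 P2=NH0

Answer: P0:NH1 P1:NH3 P2:NH0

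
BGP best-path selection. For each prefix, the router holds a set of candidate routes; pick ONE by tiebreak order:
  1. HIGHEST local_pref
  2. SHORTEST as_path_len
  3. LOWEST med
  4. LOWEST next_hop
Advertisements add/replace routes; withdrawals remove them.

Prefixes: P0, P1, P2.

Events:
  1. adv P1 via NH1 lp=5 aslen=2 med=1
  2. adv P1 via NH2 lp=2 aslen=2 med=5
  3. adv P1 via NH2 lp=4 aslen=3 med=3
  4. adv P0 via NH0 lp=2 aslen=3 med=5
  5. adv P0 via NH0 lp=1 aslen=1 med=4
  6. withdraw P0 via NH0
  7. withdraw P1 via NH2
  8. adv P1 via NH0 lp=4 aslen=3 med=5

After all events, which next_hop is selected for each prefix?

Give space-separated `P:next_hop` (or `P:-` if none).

Answer: P0:- P1:NH1 P2:-

Derivation:
Op 1: best P0=- P1=NH1 P2=-
Op 2: best P0=- P1=NH1 P2=-
Op 3: best P0=- P1=NH1 P2=-
Op 4: best P0=NH0 P1=NH1 P2=-
Op 5: best P0=NH0 P1=NH1 P2=-
Op 6: best P0=- P1=NH1 P2=-
Op 7: best P0=- P1=NH1 P2=-
Op 8: best P0=- P1=NH1 P2=-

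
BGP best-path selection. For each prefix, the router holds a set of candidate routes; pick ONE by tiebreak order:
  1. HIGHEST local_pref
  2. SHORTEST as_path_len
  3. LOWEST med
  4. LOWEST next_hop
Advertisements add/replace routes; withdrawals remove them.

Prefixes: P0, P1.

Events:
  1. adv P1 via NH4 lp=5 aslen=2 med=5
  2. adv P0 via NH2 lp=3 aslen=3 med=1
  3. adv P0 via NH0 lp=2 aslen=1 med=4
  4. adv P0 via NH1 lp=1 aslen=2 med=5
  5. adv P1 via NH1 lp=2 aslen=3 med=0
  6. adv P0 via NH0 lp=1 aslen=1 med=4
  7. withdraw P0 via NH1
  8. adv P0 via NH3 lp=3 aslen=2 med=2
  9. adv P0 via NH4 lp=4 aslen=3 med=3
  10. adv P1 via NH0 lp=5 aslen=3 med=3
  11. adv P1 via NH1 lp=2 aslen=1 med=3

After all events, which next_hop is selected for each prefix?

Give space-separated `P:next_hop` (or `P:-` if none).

Answer: P0:NH4 P1:NH4

Derivation:
Op 1: best P0=- P1=NH4
Op 2: best P0=NH2 P1=NH4
Op 3: best P0=NH2 P1=NH4
Op 4: best P0=NH2 P1=NH4
Op 5: best P0=NH2 P1=NH4
Op 6: best P0=NH2 P1=NH4
Op 7: best P0=NH2 P1=NH4
Op 8: best P0=NH3 P1=NH4
Op 9: best P0=NH4 P1=NH4
Op 10: best P0=NH4 P1=NH4
Op 11: best P0=NH4 P1=NH4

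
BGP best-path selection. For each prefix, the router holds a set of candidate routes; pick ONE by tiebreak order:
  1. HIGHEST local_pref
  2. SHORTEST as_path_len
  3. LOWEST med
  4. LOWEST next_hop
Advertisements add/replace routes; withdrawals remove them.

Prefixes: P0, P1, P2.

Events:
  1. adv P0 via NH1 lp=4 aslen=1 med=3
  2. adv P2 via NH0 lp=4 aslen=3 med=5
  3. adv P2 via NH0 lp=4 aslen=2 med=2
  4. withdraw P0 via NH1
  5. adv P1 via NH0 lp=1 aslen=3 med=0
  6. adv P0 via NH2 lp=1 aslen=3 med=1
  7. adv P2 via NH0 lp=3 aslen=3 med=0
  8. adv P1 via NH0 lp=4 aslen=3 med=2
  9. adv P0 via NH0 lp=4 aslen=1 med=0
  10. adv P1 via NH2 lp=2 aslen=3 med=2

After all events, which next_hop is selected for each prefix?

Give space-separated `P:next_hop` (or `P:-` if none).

Op 1: best P0=NH1 P1=- P2=-
Op 2: best P0=NH1 P1=- P2=NH0
Op 3: best P0=NH1 P1=- P2=NH0
Op 4: best P0=- P1=- P2=NH0
Op 5: best P0=- P1=NH0 P2=NH0
Op 6: best P0=NH2 P1=NH0 P2=NH0
Op 7: best P0=NH2 P1=NH0 P2=NH0
Op 8: best P0=NH2 P1=NH0 P2=NH0
Op 9: best P0=NH0 P1=NH0 P2=NH0
Op 10: best P0=NH0 P1=NH0 P2=NH0

Answer: P0:NH0 P1:NH0 P2:NH0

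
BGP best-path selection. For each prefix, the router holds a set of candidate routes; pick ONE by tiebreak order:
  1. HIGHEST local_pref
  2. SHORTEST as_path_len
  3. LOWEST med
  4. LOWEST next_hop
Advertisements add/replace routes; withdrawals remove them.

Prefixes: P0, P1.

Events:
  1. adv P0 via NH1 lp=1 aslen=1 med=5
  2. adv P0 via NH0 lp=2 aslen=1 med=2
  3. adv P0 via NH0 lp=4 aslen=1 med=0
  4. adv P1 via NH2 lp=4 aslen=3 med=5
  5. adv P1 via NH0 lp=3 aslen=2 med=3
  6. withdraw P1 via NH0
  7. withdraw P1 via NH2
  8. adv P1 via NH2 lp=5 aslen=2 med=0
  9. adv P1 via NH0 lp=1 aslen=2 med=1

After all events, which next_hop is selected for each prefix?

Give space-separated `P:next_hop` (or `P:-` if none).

Answer: P0:NH0 P1:NH2

Derivation:
Op 1: best P0=NH1 P1=-
Op 2: best P0=NH0 P1=-
Op 3: best P0=NH0 P1=-
Op 4: best P0=NH0 P1=NH2
Op 5: best P0=NH0 P1=NH2
Op 6: best P0=NH0 P1=NH2
Op 7: best P0=NH0 P1=-
Op 8: best P0=NH0 P1=NH2
Op 9: best P0=NH0 P1=NH2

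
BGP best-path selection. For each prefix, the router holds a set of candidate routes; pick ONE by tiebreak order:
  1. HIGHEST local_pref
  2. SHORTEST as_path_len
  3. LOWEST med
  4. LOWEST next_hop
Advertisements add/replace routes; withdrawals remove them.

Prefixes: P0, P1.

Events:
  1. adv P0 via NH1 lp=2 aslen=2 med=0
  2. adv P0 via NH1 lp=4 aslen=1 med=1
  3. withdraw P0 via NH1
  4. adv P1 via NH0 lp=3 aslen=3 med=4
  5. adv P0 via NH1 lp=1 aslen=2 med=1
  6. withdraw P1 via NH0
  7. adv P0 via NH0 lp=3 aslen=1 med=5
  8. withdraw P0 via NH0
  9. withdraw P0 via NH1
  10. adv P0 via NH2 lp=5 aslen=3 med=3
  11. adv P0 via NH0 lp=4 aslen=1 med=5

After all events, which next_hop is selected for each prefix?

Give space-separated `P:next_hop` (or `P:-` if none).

Op 1: best P0=NH1 P1=-
Op 2: best P0=NH1 P1=-
Op 3: best P0=- P1=-
Op 4: best P0=- P1=NH0
Op 5: best P0=NH1 P1=NH0
Op 6: best P0=NH1 P1=-
Op 7: best P0=NH0 P1=-
Op 8: best P0=NH1 P1=-
Op 9: best P0=- P1=-
Op 10: best P0=NH2 P1=-
Op 11: best P0=NH2 P1=-

Answer: P0:NH2 P1:-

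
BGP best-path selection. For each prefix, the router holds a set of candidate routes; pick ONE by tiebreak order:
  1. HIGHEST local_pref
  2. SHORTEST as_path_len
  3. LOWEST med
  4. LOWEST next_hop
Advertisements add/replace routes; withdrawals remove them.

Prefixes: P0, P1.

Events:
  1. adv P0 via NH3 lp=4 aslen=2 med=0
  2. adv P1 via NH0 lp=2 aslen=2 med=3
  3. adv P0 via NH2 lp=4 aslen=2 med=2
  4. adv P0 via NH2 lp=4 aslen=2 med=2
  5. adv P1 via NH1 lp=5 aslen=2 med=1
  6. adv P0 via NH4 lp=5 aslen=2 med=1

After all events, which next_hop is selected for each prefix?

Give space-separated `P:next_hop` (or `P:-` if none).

Op 1: best P0=NH3 P1=-
Op 2: best P0=NH3 P1=NH0
Op 3: best P0=NH3 P1=NH0
Op 4: best P0=NH3 P1=NH0
Op 5: best P0=NH3 P1=NH1
Op 6: best P0=NH4 P1=NH1

Answer: P0:NH4 P1:NH1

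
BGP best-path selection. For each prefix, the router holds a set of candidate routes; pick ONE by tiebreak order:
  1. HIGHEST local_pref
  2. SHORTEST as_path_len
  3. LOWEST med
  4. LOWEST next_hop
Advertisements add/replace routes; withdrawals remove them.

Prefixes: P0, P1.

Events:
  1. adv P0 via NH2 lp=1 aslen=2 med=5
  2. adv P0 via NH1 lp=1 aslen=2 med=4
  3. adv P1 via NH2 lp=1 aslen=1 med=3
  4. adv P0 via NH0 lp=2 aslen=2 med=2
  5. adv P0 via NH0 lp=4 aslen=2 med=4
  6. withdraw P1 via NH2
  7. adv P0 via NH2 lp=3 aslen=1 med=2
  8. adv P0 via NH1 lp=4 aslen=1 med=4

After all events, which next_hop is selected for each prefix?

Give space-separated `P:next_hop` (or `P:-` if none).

Answer: P0:NH1 P1:-

Derivation:
Op 1: best P0=NH2 P1=-
Op 2: best P0=NH1 P1=-
Op 3: best P0=NH1 P1=NH2
Op 4: best P0=NH0 P1=NH2
Op 5: best P0=NH0 P1=NH2
Op 6: best P0=NH0 P1=-
Op 7: best P0=NH0 P1=-
Op 8: best P0=NH1 P1=-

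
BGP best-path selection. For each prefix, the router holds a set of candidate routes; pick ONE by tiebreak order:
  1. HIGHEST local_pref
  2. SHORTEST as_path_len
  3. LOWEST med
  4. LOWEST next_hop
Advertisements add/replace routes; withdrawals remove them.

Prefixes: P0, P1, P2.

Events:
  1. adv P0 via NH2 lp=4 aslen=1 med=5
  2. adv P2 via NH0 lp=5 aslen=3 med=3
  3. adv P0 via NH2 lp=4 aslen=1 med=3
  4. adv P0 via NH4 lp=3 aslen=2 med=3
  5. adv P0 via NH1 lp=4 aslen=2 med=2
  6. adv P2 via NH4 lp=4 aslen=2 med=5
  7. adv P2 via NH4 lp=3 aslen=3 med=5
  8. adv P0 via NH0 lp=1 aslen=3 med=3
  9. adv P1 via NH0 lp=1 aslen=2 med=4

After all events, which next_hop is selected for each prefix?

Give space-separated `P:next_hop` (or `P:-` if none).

Answer: P0:NH2 P1:NH0 P2:NH0

Derivation:
Op 1: best P0=NH2 P1=- P2=-
Op 2: best P0=NH2 P1=- P2=NH0
Op 3: best P0=NH2 P1=- P2=NH0
Op 4: best P0=NH2 P1=- P2=NH0
Op 5: best P0=NH2 P1=- P2=NH0
Op 6: best P0=NH2 P1=- P2=NH0
Op 7: best P0=NH2 P1=- P2=NH0
Op 8: best P0=NH2 P1=- P2=NH0
Op 9: best P0=NH2 P1=NH0 P2=NH0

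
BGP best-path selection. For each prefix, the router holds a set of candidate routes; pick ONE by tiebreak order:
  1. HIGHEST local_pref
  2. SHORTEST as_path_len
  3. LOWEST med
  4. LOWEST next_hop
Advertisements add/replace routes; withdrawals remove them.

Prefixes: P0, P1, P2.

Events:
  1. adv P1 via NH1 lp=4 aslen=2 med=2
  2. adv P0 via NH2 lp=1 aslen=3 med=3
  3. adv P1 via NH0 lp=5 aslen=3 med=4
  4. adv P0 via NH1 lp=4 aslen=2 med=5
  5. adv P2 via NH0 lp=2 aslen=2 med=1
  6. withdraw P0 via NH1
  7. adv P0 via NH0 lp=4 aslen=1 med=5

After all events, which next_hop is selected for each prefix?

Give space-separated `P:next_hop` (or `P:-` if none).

Op 1: best P0=- P1=NH1 P2=-
Op 2: best P0=NH2 P1=NH1 P2=-
Op 3: best P0=NH2 P1=NH0 P2=-
Op 4: best P0=NH1 P1=NH0 P2=-
Op 5: best P0=NH1 P1=NH0 P2=NH0
Op 6: best P0=NH2 P1=NH0 P2=NH0
Op 7: best P0=NH0 P1=NH0 P2=NH0

Answer: P0:NH0 P1:NH0 P2:NH0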